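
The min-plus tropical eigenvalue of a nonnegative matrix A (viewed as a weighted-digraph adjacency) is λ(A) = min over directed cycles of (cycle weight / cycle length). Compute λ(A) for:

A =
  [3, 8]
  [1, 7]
λ(A) = 3

Enumerate directed cycles and compute their means (weight / length). Sample:
  cycle 0 → 0: weight = 3, length = 1, mean = 3/1 ≈ 3.000
  cycle 1 → 1: weight = 7, length = 1, mean = 7/1 ≈ 7.000
  cycle 0 → 1 → 0: weight = 9, length = 2, mean = 9/2 ≈ 4.500
  cycle 1 → 0 → 1: weight = 9, length = 2, mean = 9/2 ≈ 4.500
Minimum mean = 3.000, attained e.g. along the cycle 0 → 0 with weight 3 and length 1. So λ(A) = 3/1 = 3.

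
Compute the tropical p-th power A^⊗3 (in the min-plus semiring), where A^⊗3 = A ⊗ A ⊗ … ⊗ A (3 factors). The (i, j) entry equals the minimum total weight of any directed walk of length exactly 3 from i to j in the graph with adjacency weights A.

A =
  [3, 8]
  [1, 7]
A^⊗3 =
  [9, 14]
  [7, 12]

Each entry (A^⊗3)_ij equals the minimum over all length-3 walks i = v_0 → v_1 → … → v_3 = j of Σ_t A[v_t][v_{t+1}]. For example, for (i, j) = (0, 1) we minimise over 4 possible intermediate vertex sequences; the minimum is 14, attained along the walk 0 → 0 → 0 → 1.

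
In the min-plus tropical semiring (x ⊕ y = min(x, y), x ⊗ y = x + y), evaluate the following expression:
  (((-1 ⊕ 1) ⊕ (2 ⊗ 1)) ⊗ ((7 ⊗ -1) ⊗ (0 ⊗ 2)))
(((-1 ⊕ 1) ⊕ (2 ⊗ 1)) ⊗ ((7 ⊗ -1) ⊗ (0 ⊗ 2))) = 7

Expand innermost to outermost. Recall ⊕ takes the minimum of its arguments and ⊗ takes their sum. Working out the expression (((-1 ⊕ 1) ⊕ (2 ⊗ 1)) ⊗ ((7 ⊗ -1) ⊗ (0 ⊗ 2))) gives 7.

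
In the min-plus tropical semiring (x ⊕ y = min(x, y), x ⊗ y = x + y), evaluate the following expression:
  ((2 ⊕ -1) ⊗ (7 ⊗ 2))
((2 ⊕ -1) ⊗ (7 ⊗ 2)) = 8

Expand innermost to outermost. Recall ⊕ takes the minimum of its arguments and ⊗ takes their sum. Working out the expression ((2 ⊕ -1) ⊗ (7 ⊗ 2)) gives 8.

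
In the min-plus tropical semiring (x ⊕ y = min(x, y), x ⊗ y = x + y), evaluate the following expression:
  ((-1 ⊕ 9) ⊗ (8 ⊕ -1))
((-1 ⊕ 9) ⊗ (8 ⊕ -1)) = -2

Expand innermost to outermost. Recall ⊕ takes the minimum of its arguments and ⊗ takes their sum. Working out the expression ((-1 ⊕ 9) ⊗ (8 ⊕ -1)) gives -2.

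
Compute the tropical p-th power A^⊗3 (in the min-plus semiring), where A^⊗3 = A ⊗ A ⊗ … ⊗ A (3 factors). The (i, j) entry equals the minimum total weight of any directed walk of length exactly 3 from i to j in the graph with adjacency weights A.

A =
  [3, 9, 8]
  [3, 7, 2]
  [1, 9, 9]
A^⊗3 =
  [9, 15, 14]
  [6, 12, 11]
  [7, 13, 12]

Each entry (A^⊗3)_ij equals the minimum over all length-3 walks i = v_0 → v_1 → … → v_3 = j of Σ_t A[v_t][v_{t+1}]. For example, for (i, j) = (0, 2) we minimise over 9 possible intermediate vertex sequences; the minimum is 14, attained along the walk 0 → 0 → 0 → 2.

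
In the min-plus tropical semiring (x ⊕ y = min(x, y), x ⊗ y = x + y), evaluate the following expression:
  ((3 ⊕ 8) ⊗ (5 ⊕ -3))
((3 ⊕ 8) ⊗ (5 ⊕ -3)) = 0

Expand innermost to outermost. Recall ⊕ takes the minimum of its arguments and ⊗ takes their sum. Working out the expression ((3 ⊕ 8) ⊗ (5 ⊕ -3)) gives 0.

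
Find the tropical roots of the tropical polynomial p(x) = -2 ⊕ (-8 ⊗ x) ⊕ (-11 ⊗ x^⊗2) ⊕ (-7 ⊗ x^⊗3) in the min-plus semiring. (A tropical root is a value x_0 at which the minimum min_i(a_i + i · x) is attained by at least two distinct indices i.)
Roots: {-4, 3, 6}

Each tropical root is a break point of the lower envelope of the lines y = a_i + i · x (there are 4 lines, with slopes 0, 1, ..., 3). Only the lines that attain the minimum somewhere contribute to roots; other lines are dominated. Here the surviving (envelope) indices are i = 3, i = 2, i = 1, i = 0.
Intersections between consecutive envelope lines give the roots: for adjacent envelope indices i < j the intersection is x = (a_i − a_j) / (j − i). Reading off the sorted break points: {-4, 3, 6}.
Verification: at each break x_0, at least two indices attain the minimum of min_i(a_i + i · x_0).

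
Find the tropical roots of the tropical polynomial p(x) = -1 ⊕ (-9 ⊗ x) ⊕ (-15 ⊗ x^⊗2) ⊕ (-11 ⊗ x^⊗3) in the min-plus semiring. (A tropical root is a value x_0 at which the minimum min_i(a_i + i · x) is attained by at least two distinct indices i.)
Roots: {-4, 6, 8}

Each tropical root is a break point of the lower envelope of the lines y = a_i + i · x (there are 4 lines, with slopes 0, 1, ..., 3). Only the lines that attain the minimum somewhere contribute to roots; other lines are dominated. Here the surviving (envelope) indices are i = 3, i = 2, i = 1, i = 0.
Intersections between consecutive envelope lines give the roots: for adjacent envelope indices i < j the intersection is x = (a_i − a_j) / (j − i). Reading off the sorted break points: {-4, 6, 8}.
Verification: at each break x_0, at least two indices attain the minimum of min_i(a_i + i · x_0).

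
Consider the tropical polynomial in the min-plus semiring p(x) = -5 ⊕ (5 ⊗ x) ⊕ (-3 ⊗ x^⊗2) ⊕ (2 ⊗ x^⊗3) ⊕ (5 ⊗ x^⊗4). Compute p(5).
p(5) = -5

A tropical monomial a ⊗ x^⊗i evaluates to a + i · x. Evaluating each term at x = 5:
  Term 0 contributes -5 + 0 · 5 = -5
  Term 1 contributes 5 + 1 · 5 = 10
  Term 2 contributes -3 + 2 · 5 = 7
  Term 3 contributes 2 + 3 · 5 = 17
  Term 4 contributes 5 + 4 · 5 = 25
p(5) = ⊕ of these = min[-5, 10, 7, 17, 25] = -5.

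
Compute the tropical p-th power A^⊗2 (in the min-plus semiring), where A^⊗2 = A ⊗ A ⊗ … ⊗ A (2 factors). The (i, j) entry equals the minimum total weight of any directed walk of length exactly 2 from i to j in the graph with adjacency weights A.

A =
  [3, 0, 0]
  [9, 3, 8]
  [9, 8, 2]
A^⊗2 =
  [6, 3, 2]
  [12, 6, 9]
  [11, 9, 4]

Each entry (A^⊗2)_ij equals the minimum over all length-2 walks i = v_0 → v_1 → … → v_2 = j of Σ_t A[v_t][v_{t+1}]. For example, for (i, j) = (0, 2) we minimise over 3 possible intermediate vertex sequences; the minimum is 2, attained along the walk 0 → 2 → 2.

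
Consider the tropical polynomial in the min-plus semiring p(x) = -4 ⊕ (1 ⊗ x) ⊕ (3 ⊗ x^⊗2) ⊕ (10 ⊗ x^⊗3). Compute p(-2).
p(-2) = -4

A tropical monomial a ⊗ x^⊗i evaluates to a + i · x. Evaluating each term at x = -2:
  Term 0 contributes -4 + 0 · -2 = -4
  Term 1 contributes 1 + 1 · -2 = -1
  Term 2 contributes 3 + 2 · -2 = -1
  Term 3 contributes 10 + 3 · -2 = 4
p(-2) = ⊕ of these = min[-4, -1, -1, 4] = -4.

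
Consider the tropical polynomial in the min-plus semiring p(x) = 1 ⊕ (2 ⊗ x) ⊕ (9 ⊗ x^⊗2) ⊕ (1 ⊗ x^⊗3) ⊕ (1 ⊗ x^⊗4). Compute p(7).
p(7) = 1

A tropical monomial a ⊗ x^⊗i evaluates to a + i · x. Evaluating each term at x = 7:
  Term 0 contributes 1 + 0 · 7 = 1
  Term 1 contributes 2 + 1 · 7 = 9
  Term 2 contributes 9 + 2 · 7 = 23
  Term 3 contributes 1 + 3 · 7 = 22
  Term 4 contributes 1 + 4 · 7 = 29
p(7) = ⊕ of these = min[1, 9, 23, 22, 29] = 1.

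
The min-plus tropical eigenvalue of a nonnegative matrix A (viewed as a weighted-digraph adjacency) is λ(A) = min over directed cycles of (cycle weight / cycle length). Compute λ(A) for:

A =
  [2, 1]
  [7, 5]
λ(A) = 2

Enumerate directed cycles and compute their means (weight / length). Sample:
  cycle 0 → 0: weight = 2, length = 1, mean = 2/1 ≈ 2.000
  cycle 1 → 1: weight = 5, length = 1, mean = 5/1 ≈ 5.000
  cycle 0 → 1 → 0: weight = 8, length = 2, mean = 8/2 ≈ 4.000
  cycle 1 → 0 → 1: weight = 8, length = 2, mean = 8/2 ≈ 4.000
Minimum mean = 2.000, attained e.g. along the cycle 0 → 0 with weight 2 and length 1. So λ(A) = 2/1 = 2.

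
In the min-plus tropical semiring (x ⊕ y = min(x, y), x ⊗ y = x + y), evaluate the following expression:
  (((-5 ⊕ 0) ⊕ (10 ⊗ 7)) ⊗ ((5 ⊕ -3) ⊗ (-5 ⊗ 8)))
(((-5 ⊕ 0) ⊕ (10 ⊗ 7)) ⊗ ((5 ⊕ -3) ⊗ (-5 ⊗ 8))) = -5

Expand innermost to outermost. Recall ⊕ takes the minimum of its arguments and ⊗ takes their sum. Working out the expression (((-5 ⊕ 0) ⊕ (10 ⊗ 7)) ⊗ ((5 ⊕ -3) ⊗ (-5 ⊗ 8))) gives -5.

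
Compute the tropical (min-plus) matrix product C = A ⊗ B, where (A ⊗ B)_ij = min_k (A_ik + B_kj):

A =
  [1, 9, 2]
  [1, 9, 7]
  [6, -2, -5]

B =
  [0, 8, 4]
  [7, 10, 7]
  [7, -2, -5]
A ⊗ B =
  [1, 0, -3]
  [1, 5, 2]
  [2, -7, -10]

Apply the min-plus product entry-by-entry:
  C[0][0] = min over k of (A[0][0] + B[0][0] = 1 + 0 = 1, A[0][1] + B[1][0] = 9 + 7 = 16, A[0][2] + B[2][0] = 2 + 7 = 9) = 1 (attained at k = 0)
  C[0][1] = min over k of (A[0][0] + B[0][1] = 1 + 8 = 9, A[0][1] + B[1][1] = 9 + 10 = 19, A[0][2] + B[2][1] = 2 + -2 = 0) = 0 (attained at k = 2)
  C[0][2] = min over k of (A[0][0] + B[0][2] = 1 + 4 = 5, A[0][1] + B[1][2] = 9 + 7 = 16, A[0][2] + B[2][2] = 2 + -5 = -3) = -3 (attained at k = 2)
  C[1][0] = min over k of (A[1][0] + B[0][0] = 1 + 0 = 1, A[1][1] + B[1][0] = 9 + 7 = 16, A[1][2] + B[2][0] = 7 + 7 = 14) = 1 (attained at k = 0)
  C[1][1] = min over k of (A[1][0] + B[0][1] = 1 + 8 = 9, A[1][1] + B[1][1] = 9 + 10 = 19, A[1][2] + B[2][1] = 7 + -2 = 5) = 5 (attained at k = 2)
  C[1][2] = min over k of (A[1][0] + B[0][2] = 1 + 4 = 5, A[1][1] + B[1][2] = 9 + 7 = 16, A[1][2] + B[2][2] = 7 + -5 = 2) = 2 (attained at k = 2)
  C[2][0] = min over k of (A[2][0] + B[0][0] = 6 + 0 = 6, A[2][1] + B[1][0] = -2 + 7 = 5, A[2][2] + B[2][0] = -5 + 7 = 2) = 2 (attained at k = 2)
  C[2][1] = min over k of (A[2][0] + B[0][1] = 6 + 8 = 14, A[2][1] + B[1][1] = -2 + 10 = 8, A[2][2] + B[2][1] = -5 + -2 = -7) = -7 (attained at k = 2)
  C[2][2] = min over k of (A[2][0] + B[0][2] = 6 + 4 = 10, A[2][1] + B[1][2] = -2 + 7 = 5, A[2][2] + B[2][2] = -5 + -5 = -10) = -10 (attained at k = 2)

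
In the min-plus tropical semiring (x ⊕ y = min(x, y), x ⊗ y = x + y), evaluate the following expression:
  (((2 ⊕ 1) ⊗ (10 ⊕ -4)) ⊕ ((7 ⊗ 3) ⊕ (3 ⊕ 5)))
(((2 ⊕ 1) ⊗ (10 ⊕ -4)) ⊕ ((7 ⊗ 3) ⊕ (3 ⊕ 5))) = -3

Expand innermost to outermost. Recall ⊕ takes the minimum of its arguments and ⊗ takes their sum. Working out the expression (((2 ⊕ 1) ⊗ (10 ⊕ -4)) ⊕ ((7 ⊗ 3) ⊕ (3 ⊕ 5))) gives -3.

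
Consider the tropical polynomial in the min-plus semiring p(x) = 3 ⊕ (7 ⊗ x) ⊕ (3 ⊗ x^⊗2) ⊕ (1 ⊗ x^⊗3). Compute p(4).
p(4) = 3

A tropical monomial a ⊗ x^⊗i evaluates to a + i · x. Evaluating each term at x = 4:
  Term 0 contributes 3 + 0 · 4 = 3
  Term 1 contributes 7 + 1 · 4 = 11
  Term 2 contributes 3 + 2 · 4 = 11
  Term 3 contributes 1 + 3 · 4 = 13
p(4) = ⊕ of these = min[3, 11, 11, 13] = 3.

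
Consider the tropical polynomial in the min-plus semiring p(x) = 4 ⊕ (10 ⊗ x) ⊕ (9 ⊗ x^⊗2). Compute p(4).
p(4) = 4

A tropical monomial a ⊗ x^⊗i evaluates to a + i · x. Evaluating each term at x = 4:
  Term 0 contributes 4 + 0 · 4 = 4
  Term 1 contributes 10 + 1 · 4 = 14
  Term 2 contributes 9 + 2 · 4 = 17
p(4) = ⊕ of these = min[4, 14, 17] = 4.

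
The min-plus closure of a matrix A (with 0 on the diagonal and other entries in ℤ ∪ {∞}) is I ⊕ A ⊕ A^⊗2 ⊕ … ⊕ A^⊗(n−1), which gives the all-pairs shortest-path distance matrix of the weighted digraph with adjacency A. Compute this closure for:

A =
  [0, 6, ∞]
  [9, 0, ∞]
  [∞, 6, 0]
Closure =
  [0, 6, ∞]
  [9, 0, ∞]
  [15, 6, 0]

This is the Floyd-Warshall all-pairs shortest-path computation. For each intermediate vertex k = 0, 1, …, 2, update dist[i][j] ← min(dist[i][j], dist[i][k] + dist[k][j]). The final matrix gives, for each (i, j), the minimum total weight of any directed path from i to j (possibly empty when i = j).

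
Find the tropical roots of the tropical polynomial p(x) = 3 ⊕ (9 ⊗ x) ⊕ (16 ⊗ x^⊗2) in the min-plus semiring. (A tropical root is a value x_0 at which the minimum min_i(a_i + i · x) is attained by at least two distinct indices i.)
Roots: {-7, -6}

Each tropical root is a break point of the lower envelope of the lines y = a_i + i · x (there are 3 lines, with slopes 0, 1, ..., 2). Only the lines that attain the minimum somewhere contribute to roots; other lines are dominated. Here the surviving (envelope) indices are i = 2, i = 1, i = 0.
Intersections between consecutive envelope lines give the roots: for adjacent envelope indices i < j the intersection is x = (a_i − a_j) / (j − i). Reading off the sorted break points: {-7, -6}.
Verification: at each break x_0, at least two indices attain the minimum of min_i(a_i + i · x_0).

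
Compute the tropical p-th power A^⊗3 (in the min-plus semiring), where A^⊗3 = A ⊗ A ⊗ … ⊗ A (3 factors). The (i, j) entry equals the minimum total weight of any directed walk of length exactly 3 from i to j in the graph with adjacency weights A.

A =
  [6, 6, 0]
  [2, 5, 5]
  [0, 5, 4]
A^⊗3 =
  [4, 6, 0]
  [2, 7, 5]
  [0, 5, 4]

Each entry (A^⊗3)_ij equals the minimum over all length-3 walks i = v_0 → v_1 → … → v_3 = j of Σ_t A[v_t][v_{t+1}]. For example, for (i, j) = (0, 2) we minimise over 9 possible intermediate vertex sequences; the minimum is 0, attained along the walk 0 → 2 → 0 → 2.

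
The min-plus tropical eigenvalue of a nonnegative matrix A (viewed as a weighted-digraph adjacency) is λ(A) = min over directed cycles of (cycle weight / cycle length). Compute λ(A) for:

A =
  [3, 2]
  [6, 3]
λ(A) = 3

Enumerate directed cycles and compute their means (weight / length). Sample:
  cycle 0 → 0: weight = 3, length = 1, mean = 3/1 ≈ 3.000
  cycle 1 → 1: weight = 3, length = 1, mean = 3/1 ≈ 3.000
  cycle 0 → 1 → 0: weight = 8, length = 2, mean = 8/2 ≈ 4.000
  cycle 1 → 0 → 1: weight = 8, length = 2, mean = 8/2 ≈ 4.000
Minimum mean = 3.000, attained e.g. along the cycle 0 → 0 with weight 3 and length 1. So λ(A) = 3/1 = 3.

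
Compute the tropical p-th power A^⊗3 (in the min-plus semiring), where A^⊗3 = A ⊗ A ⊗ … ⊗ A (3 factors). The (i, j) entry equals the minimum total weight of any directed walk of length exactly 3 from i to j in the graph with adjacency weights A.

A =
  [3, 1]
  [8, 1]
A^⊗3 =
  [9, 3]
  [10, 3]

Each entry (A^⊗3)_ij equals the minimum over all length-3 walks i = v_0 → v_1 → … → v_3 = j of Σ_t A[v_t][v_{t+1}]. For example, for (i, j) = (0, 1) we minimise over 4 possible intermediate vertex sequences; the minimum is 3, attained along the walk 0 → 1 → 1 → 1.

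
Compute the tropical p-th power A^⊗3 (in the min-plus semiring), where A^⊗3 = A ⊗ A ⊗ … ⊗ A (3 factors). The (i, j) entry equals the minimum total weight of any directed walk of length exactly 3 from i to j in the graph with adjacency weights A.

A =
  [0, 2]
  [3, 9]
A^⊗3 =
  [0, 2]
  [3, 5]

Each entry (A^⊗3)_ij equals the minimum over all length-3 walks i = v_0 → v_1 → … → v_3 = j of Σ_t A[v_t][v_{t+1}]. For example, for (i, j) = (0, 1) we minimise over 4 possible intermediate vertex sequences; the minimum is 2, attained along the walk 0 → 0 → 0 → 1.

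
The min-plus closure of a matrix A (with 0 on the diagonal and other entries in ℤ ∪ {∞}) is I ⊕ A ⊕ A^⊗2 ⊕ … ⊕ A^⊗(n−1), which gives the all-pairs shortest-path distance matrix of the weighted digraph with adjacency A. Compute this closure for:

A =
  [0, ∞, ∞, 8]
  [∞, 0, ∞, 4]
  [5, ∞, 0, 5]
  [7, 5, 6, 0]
Closure =
  [0, 13, 14, 8]
  [11, 0, 10, 4]
  [5, 10, 0, 5]
  [7, 5, 6, 0]

This is the Floyd-Warshall all-pairs shortest-path computation. For each intermediate vertex k = 0, 1, …, 3, update dist[i][j] ← min(dist[i][j], dist[i][k] + dist[k][j]). The final matrix gives, for each (i, j), the minimum total weight of any directed path from i to j (possibly empty when i = j).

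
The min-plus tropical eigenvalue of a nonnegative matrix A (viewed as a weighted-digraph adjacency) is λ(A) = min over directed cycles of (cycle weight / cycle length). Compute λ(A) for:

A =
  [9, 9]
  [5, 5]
λ(A) = 5

Enumerate directed cycles and compute their means (weight / length). Sample:
  cycle 0 → 0: weight = 9, length = 1, mean = 9/1 ≈ 9.000
  cycle 1 → 1: weight = 5, length = 1, mean = 5/1 ≈ 5.000
  cycle 0 → 1 → 0: weight = 14, length = 2, mean = 14/2 ≈ 7.000
  cycle 1 → 0 → 1: weight = 14, length = 2, mean = 14/2 ≈ 7.000
Minimum mean = 5.000, attained e.g. along the cycle 1 → 1 with weight 5 and length 1. So λ(A) = 5/1 = 5.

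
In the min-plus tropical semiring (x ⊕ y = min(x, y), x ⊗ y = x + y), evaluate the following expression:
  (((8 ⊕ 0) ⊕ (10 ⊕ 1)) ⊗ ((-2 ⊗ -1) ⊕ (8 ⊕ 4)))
(((8 ⊕ 0) ⊕ (10 ⊕ 1)) ⊗ ((-2 ⊗ -1) ⊕ (8 ⊕ 4))) = -3

Expand innermost to outermost. Recall ⊕ takes the minimum of its arguments and ⊗ takes their sum. Working out the expression (((8 ⊕ 0) ⊕ (10 ⊕ 1)) ⊗ ((-2 ⊗ -1) ⊕ (8 ⊕ 4))) gives -3.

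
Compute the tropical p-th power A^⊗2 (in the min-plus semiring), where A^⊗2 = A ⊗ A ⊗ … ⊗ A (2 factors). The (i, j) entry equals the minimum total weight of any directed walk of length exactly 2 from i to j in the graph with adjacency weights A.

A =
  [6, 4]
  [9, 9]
A^⊗2 =
  [12, 10]
  [15, 13]

Each entry (A^⊗2)_ij equals the minimum over all length-2 walks i = v_0 → v_1 → … → v_2 = j of Σ_t A[v_t][v_{t+1}]. For example, for (i, j) = (0, 1) we minimise over 2 possible intermediate vertex sequences; the minimum is 10, attained along the walk 0 → 0 → 1.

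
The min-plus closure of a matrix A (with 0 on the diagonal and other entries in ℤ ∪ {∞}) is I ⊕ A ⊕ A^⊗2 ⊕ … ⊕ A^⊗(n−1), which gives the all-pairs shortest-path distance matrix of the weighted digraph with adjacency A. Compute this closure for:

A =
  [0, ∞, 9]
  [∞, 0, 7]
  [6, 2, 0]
Closure =
  [0, 11, 9]
  [13, 0, 7]
  [6, 2, 0]

This is the Floyd-Warshall all-pairs shortest-path computation. For each intermediate vertex k = 0, 1, …, 2, update dist[i][j] ← min(dist[i][j], dist[i][k] + dist[k][j]). The final matrix gives, for each (i, j), the minimum total weight of any directed path from i to j (possibly empty when i = j).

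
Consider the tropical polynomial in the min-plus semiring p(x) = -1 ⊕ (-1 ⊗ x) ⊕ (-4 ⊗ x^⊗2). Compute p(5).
p(5) = -1

A tropical monomial a ⊗ x^⊗i evaluates to a + i · x. Evaluating each term at x = 5:
  Term 0 contributes -1 + 0 · 5 = -1
  Term 1 contributes -1 + 1 · 5 = 4
  Term 2 contributes -4 + 2 · 5 = 6
p(5) = ⊕ of these = min[-1, 4, 6] = -1.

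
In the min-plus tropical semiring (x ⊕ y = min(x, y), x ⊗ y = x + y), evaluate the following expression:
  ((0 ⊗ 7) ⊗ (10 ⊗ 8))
((0 ⊗ 7) ⊗ (10 ⊗ 8)) = 25

Expand innermost to outermost. Recall ⊕ takes the minimum of its arguments and ⊗ takes their sum. Working out the expression ((0 ⊗ 7) ⊗ (10 ⊗ 8)) gives 25.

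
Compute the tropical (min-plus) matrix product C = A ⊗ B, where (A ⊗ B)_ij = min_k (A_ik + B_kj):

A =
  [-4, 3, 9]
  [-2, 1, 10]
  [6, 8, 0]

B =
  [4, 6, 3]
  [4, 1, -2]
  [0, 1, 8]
A ⊗ B =
  [0, 2, -1]
  [2, 2, -1]
  [0, 1, 6]

Apply the min-plus product entry-by-entry:
  C[0][0] = min over k of (A[0][0] + B[0][0] = -4 + 4 = 0, A[0][1] + B[1][0] = 3 + 4 = 7, A[0][2] + B[2][0] = 9 + 0 = 9) = 0 (attained at k = 0)
  C[0][1] = min over k of (A[0][0] + B[0][1] = -4 + 6 = 2, A[0][1] + B[1][1] = 3 + 1 = 4, A[0][2] + B[2][1] = 9 + 1 = 10) = 2 (attained at k = 0)
  C[0][2] = min over k of (A[0][0] + B[0][2] = -4 + 3 = -1, A[0][1] + B[1][2] = 3 + -2 = 1, A[0][2] + B[2][2] = 9 + 8 = 17) = -1 (attained at k = 0)
  C[1][0] = min over k of (A[1][0] + B[0][0] = -2 + 4 = 2, A[1][1] + B[1][0] = 1 + 4 = 5, A[1][2] + B[2][0] = 10 + 0 = 10) = 2 (attained at k = 0)
  C[1][1] = min over k of (A[1][0] + B[0][1] = -2 + 6 = 4, A[1][1] + B[1][1] = 1 + 1 = 2, A[1][2] + B[2][1] = 10 + 1 = 11) = 2 (attained at k = 1)
  C[1][2] = min over k of (A[1][0] + B[0][2] = -2 + 3 = 1, A[1][1] + B[1][2] = 1 + -2 = -1, A[1][2] + B[2][2] = 10 + 8 = 18) = -1 (attained at k = 1)
  C[2][0] = min over k of (A[2][0] + B[0][0] = 6 + 4 = 10, A[2][1] + B[1][0] = 8 + 4 = 12, A[2][2] + B[2][0] = 0 + 0 = 0) = 0 (attained at k = 2)
  C[2][1] = min over k of (A[2][0] + B[0][1] = 6 + 6 = 12, A[2][1] + B[1][1] = 8 + 1 = 9, A[2][2] + B[2][1] = 0 + 1 = 1) = 1 (attained at k = 2)
  C[2][2] = min over k of (A[2][0] + B[0][2] = 6 + 3 = 9, A[2][1] + B[1][2] = 8 + -2 = 6, A[2][2] + B[2][2] = 0 + 8 = 8) = 6 (attained at k = 1)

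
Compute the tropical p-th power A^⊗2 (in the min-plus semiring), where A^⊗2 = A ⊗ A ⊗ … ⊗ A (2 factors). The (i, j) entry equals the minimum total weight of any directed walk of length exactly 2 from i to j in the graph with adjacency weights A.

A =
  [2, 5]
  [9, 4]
A^⊗2 =
  [4, 7]
  [11, 8]

Each entry (A^⊗2)_ij equals the minimum over all length-2 walks i = v_0 → v_1 → … → v_2 = j of Σ_t A[v_t][v_{t+1}]. For example, for (i, j) = (0, 1) we minimise over 2 possible intermediate vertex sequences; the minimum is 7, attained along the walk 0 → 0 → 1.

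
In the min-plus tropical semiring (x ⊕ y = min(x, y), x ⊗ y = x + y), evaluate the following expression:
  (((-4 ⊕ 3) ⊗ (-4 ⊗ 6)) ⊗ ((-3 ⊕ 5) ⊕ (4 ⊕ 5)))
(((-4 ⊕ 3) ⊗ (-4 ⊗ 6)) ⊗ ((-3 ⊕ 5) ⊕ (4 ⊕ 5))) = -5

Expand innermost to outermost. Recall ⊕ takes the minimum of its arguments and ⊗ takes their sum. Working out the expression (((-4 ⊕ 3) ⊗ (-4 ⊗ 6)) ⊗ ((-3 ⊕ 5) ⊕ (4 ⊕ 5))) gives -5.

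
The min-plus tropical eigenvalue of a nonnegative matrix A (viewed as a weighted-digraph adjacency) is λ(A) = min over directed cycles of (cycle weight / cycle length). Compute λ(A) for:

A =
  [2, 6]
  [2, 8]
λ(A) = 2

Enumerate directed cycles and compute their means (weight / length). Sample:
  cycle 0 → 0: weight = 2, length = 1, mean = 2/1 ≈ 2.000
  cycle 1 → 1: weight = 8, length = 1, mean = 8/1 ≈ 8.000
  cycle 0 → 1 → 0: weight = 8, length = 2, mean = 8/2 ≈ 4.000
  cycle 1 → 0 → 1: weight = 8, length = 2, mean = 8/2 ≈ 4.000
Minimum mean = 2.000, attained e.g. along the cycle 0 → 0 with weight 2 and length 1. So λ(A) = 2/1 = 2.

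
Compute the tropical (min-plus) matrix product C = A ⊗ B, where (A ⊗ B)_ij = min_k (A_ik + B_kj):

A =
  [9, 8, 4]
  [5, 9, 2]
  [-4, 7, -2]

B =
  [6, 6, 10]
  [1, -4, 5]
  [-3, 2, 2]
A ⊗ B =
  [1, 4, 6]
  [-1, 4, 4]
  [-5, 0, 0]

Apply the min-plus product entry-by-entry:
  C[0][0] = min over k of (A[0][0] + B[0][0] = 9 + 6 = 15, A[0][1] + B[1][0] = 8 + 1 = 9, A[0][2] + B[2][0] = 4 + -3 = 1) = 1 (attained at k = 2)
  C[0][1] = min over k of (A[0][0] + B[0][1] = 9 + 6 = 15, A[0][1] + B[1][1] = 8 + -4 = 4, A[0][2] + B[2][1] = 4 + 2 = 6) = 4 (attained at k = 1)
  C[0][2] = min over k of (A[0][0] + B[0][2] = 9 + 10 = 19, A[0][1] + B[1][2] = 8 + 5 = 13, A[0][2] + B[2][2] = 4 + 2 = 6) = 6 (attained at k = 2)
  C[1][0] = min over k of (A[1][0] + B[0][0] = 5 + 6 = 11, A[1][1] + B[1][0] = 9 + 1 = 10, A[1][2] + B[2][0] = 2 + -3 = -1) = -1 (attained at k = 2)
  C[1][1] = min over k of (A[1][0] + B[0][1] = 5 + 6 = 11, A[1][1] + B[1][1] = 9 + -4 = 5, A[1][2] + B[2][1] = 2 + 2 = 4) = 4 (attained at k = 2)
  C[1][2] = min over k of (A[1][0] + B[0][2] = 5 + 10 = 15, A[1][1] + B[1][2] = 9 + 5 = 14, A[1][2] + B[2][2] = 2 + 2 = 4) = 4 (attained at k = 2)
  C[2][0] = min over k of (A[2][0] + B[0][0] = -4 + 6 = 2, A[2][1] + B[1][0] = 7 + 1 = 8, A[2][2] + B[2][0] = -2 + -3 = -5) = -5 (attained at k = 2)
  C[2][1] = min over k of (A[2][0] + B[0][1] = -4 + 6 = 2, A[2][1] + B[1][1] = 7 + -4 = 3, A[2][2] + B[2][1] = -2 + 2 = 0) = 0 (attained at k = 2)
  C[2][2] = min over k of (A[2][0] + B[0][2] = -4 + 10 = 6, A[2][1] + B[1][2] = 7 + 5 = 12, A[2][2] + B[2][2] = -2 + 2 = 0) = 0 (attained at k = 2)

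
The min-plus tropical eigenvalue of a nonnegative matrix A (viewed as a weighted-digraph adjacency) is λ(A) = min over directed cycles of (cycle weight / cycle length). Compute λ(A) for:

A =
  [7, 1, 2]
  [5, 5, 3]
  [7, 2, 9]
λ(A) = 5/2

Enumerate directed cycles and compute their means (weight / length). Sample:
  cycle 0 → 0: weight = 7, length = 1, mean = 7/1 ≈ 7.000
  cycle 1 → 1: weight = 5, length = 1, mean = 5/1 ≈ 5.000
  cycle 2 → 2: weight = 9, length = 1, mean = 9/1 ≈ 9.000
  cycle 0 → 1 → 0: weight = 6, length = 2, mean = 6/2 ≈ 3.000
  cycle 0 → 2 → 0: weight = 9, length = 2, mean = 9/2 ≈ 4.500
  cycle 1 → 0 → 1: weight = 6, length = 2, mean = 6/2 ≈ 3.000
Minimum mean = 2.500, attained e.g. along the cycle 1 → 2 → 1 with weight 5 and length 2. So λ(A) = 5/2 = 5/2.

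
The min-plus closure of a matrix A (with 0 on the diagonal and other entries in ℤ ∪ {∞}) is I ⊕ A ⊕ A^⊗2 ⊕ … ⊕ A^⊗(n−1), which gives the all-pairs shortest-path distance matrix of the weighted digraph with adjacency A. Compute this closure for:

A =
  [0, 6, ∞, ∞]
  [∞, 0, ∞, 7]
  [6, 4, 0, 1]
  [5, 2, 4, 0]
Closure =
  [0, 6, 17, 13]
  [12, 0, 11, 7]
  [6, 3, 0, 1]
  [5, 2, 4, 0]

This is the Floyd-Warshall all-pairs shortest-path computation. For each intermediate vertex k = 0, 1, …, 3, update dist[i][j] ← min(dist[i][j], dist[i][k] + dist[k][j]). The final matrix gives, for each (i, j), the minimum total weight of any directed path from i to j (possibly empty when i = j).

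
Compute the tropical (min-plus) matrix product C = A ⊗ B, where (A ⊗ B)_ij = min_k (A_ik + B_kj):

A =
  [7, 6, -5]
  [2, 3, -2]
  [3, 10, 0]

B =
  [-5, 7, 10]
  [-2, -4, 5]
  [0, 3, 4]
A ⊗ B =
  [-5, -2, -1]
  [-3, -1, 2]
  [-2, 3, 4]

Apply the min-plus product entry-by-entry:
  C[0][0] = min over k of (A[0][0] + B[0][0] = 7 + -5 = 2, A[0][1] + B[1][0] = 6 + -2 = 4, A[0][2] + B[2][0] = -5 + 0 = -5) = -5 (attained at k = 2)
  C[0][1] = min over k of (A[0][0] + B[0][1] = 7 + 7 = 14, A[0][1] + B[1][1] = 6 + -4 = 2, A[0][2] + B[2][1] = -5 + 3 = -2) = -2 (attained at k = 2)
  C[0][2] = min over k of (A[0][0] + B[0][2] = 7 + 10 = 17, A[0][1] + B[1][2] = 6 + 5 = 11, A[0][2] + B[2][2] = -5 + 4 = -1) = -1 (attained at k = 2)
  C[1][0] = min over k of (A[1][0] + B[0][0] = 2 + -5 = -3, A[1][1] + B[1][0] = 3 + -2 = 1, A[1][2] + B[2][0] = -2 + 0 = -2) = -3 (attained at k = 0)
  C[1][1] = min over k of (A[1][0] + B[0][1] = 2 + 7 = 9, A[1][1] + B[1][1] = 3 + -4 = -1, A[1][2] + B[2][1] = -2 + 3 = 1) = -1 (attained at k = 1)
  C[1][2] = min over k of (A[1][0] + B[0][2] = 2 + 10 = 12, A[1][1] + B[1][2] = 3 + 5 = 8, A[1][2] + B[2][2] = -2 + 4 = 2) = 2 (attained at k = 2)
  C[2][0] = min over k of (A[2][0] + B[0][0] = 3 + -5 = -2, A[2][1] + B[1][0] = 10 + -2 = 8, A[2][2] + B[2][0] = 0 + 0 = 0) = -2 (attained at k = 0)
  C[2][1] = min over k of (A[2][0] + B[0][1] = 3 + 7 = 10, A[2][1] + B[1][1] = 10 + -4 = 6, A[2][2] + B[2][1] = 0 + 3 = 3) = 3 (attained at k = 2)
  C[2][2] = min over k of (A[2][0] + B[0][2] = 3 + 10 = 13, A[2][1] + B[1][2] = 10 + 5 = 15, A[2][2] + B[2][2] = 0 + 4 = 4) = 4 (attained at k = 2)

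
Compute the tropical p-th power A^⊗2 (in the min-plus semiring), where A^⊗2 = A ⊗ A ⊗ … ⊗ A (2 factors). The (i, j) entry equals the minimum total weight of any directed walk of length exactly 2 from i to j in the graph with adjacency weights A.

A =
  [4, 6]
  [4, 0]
A^⊗2 =
  [8, 6]
  [4, 0]

Each entry (A^⊗2)_ij equals the minimum over all length-2 walks i = v_0 → v_1 → … → v_2 = j of Σ_t A[v_t][v_{t+1}]. For example, for (i, j) = (0, 1) we minimise over 2 possible intermediate vertex sequences; the minimum is 6, attained along the walk 0 → 1 → 1.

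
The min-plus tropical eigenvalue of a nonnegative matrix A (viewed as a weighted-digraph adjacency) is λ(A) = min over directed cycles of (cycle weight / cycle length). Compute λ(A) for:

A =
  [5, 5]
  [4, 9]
λ(A) = 9/2

Enumerate directed cycles and compute their means (weight / length). Sample:
  cycle 0 → 0: weight = 5, length = 1, mean = 5/1 ≈ 5.000
  cycle 1 → 1: weight = 9, length = 1, mean = 9/1 ≈ 9.000
  cycle 0 → 1 → 0: weight = 9, length = 2, mean = 9/2 ≈ 4.500
  cycle 1 → 0 → 1: weight = 9, length = 2, mean = 9/2 ≈ 4.500
Minimum mean = 4.500, attained e.g. along the cycle 0 → 1 → 0 with weight 9 and length 2. So λ(A) = 9/2 = 9/2.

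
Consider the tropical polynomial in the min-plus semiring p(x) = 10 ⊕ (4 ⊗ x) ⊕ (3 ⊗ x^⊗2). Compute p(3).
p(3) = 7

A tropical monomial a ⊗ x^⊗i evaluates to a + i · x. Evaluating each term at x = 3:
  Term 0 contributes 10 + 0 · 3 = 10
  Term 1 contributes 4 + 1 · 3 = 7
  Term 2 contributes 3 + 2 · 3 = 9
p(3) = ⊕ of these = min[10, 7, 9] = 7.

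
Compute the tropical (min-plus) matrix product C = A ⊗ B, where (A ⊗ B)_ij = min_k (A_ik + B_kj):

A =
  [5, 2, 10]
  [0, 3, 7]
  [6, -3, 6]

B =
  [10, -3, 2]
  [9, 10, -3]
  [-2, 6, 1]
A ⊗ B =
  [8, 2, -1]
  [5, -3, 0]
  [4, 3, -6]

Apply the min-plus product entry-by-entry:
  C[0][0] = min over k of (A[0][0] + B[0][0] = 5 + 10 = 15, A[0][1] + B[1][0] = 2 + 9 = 11, A[0][2] + B[2][0] = 10 + -2 = 8) = 8 (attained at k = 2)
  C[0][1] = min over k of (A[0][0] + B[0][1] = 5 + -3 = 2, A[0][1] + B[1][1] = 2 + 10 = 12, A[0][2] + B[2][1] = 10 + 6 = 16) = 2 (attained at k = 0)
  C[0][2] = min over k of (A[0][0] + B[0][2] = 5 + 2 = 7, A[0][1] + B[1][2] = 2 + -3 = -1, A[0][2] + B[2][2] = 10 + 1 = 11) = -1 (attained at k = 1)
  C[1][0] = min over k of (A[1][0] + B[0][0] = 0 + 10 = 10, A[1][1] + B[1][0] = 3 + 9 = 12, A[1][2] + B[2][0] = 7 + -2 = 5) = 5 (attained at k = 2)
  C[1][1] = min over k of (A[1][0] + B[0][1] = 0 + -3 = -3, A[1][1] + B[1][1] = 3 + 10 = 13, A[1][2] + B[2][1] = 7 + 6 = 13) = -3 (attained at k = 0)
  C[1][2] = min over k of (A[1][0] + B[0][2] = 0 + 2 = 2, A[1][1] + B[1][2] = 3 + -3 = 0, A[1][2] + B[2][2] = 7 + 1 = 8) = 0 (attained at k = 1)
  C[2][0] = min over k of (A[2][0] + B[0][0] = 6 + 10 = 16, A[2][1] + B[1][0] = -3 + 9 = 6, A[2][2] + B[2][0] = 6 + -2 = 4) = 4 (attained at k = 2)
  C[2][1] = min over k of (A[2][0] + B[0][1] = 6 + -3 = 3, A[2][1] + B[1][1] = -3 + 10 = 7, A[2][2] + B[2][1] = 6 + 6 = 12) = 3 (attained at k = 0)
  C[2][2] = min over k of (A[2][0] + B[0][2] = 6 + 2 = 8, A[2][1] + B[1][2] = -3 + -3 = -6, A[2][2] + B[2][2] = 6 + 1 = 7) = -6 (attained at k = 1)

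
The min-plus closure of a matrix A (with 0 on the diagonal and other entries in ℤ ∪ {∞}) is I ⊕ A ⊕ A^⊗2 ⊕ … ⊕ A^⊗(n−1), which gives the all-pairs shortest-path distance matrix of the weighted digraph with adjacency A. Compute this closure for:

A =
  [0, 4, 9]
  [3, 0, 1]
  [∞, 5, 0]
Closure =
  [0, 4, 5]
  [3, 0, 1]
  [8, 5, 0]

This is the Floyd-Warshall all-pairs shortest-path computation. For each intermediate vertex k = 0, 1, …, 2, update dist[i][j] ← min(dist[i][j], dist[i][k] + dist[k][j]). The final matrix gives, for each (i, j), the minimum total weight of any directed path from i to j (possibly empty when i = j).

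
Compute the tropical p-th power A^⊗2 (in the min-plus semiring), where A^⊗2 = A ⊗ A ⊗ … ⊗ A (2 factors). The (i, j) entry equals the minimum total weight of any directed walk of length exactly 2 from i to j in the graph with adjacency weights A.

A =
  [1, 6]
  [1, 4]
A^⊗2 =
  [2, 7]
  [2, 7]

Each entry (A^⊗2)_ij equals the minimum over all length-2 walks i = v_0 → v_1 → … → v_2 = j of Σ_t A[v_t][v_{t+1}]. For example, for (i, j) = (0, 1) we minimise over 2 possible intermediate vertex sequences; the minimum is 7, attained along the walk 0 → 0 → 1.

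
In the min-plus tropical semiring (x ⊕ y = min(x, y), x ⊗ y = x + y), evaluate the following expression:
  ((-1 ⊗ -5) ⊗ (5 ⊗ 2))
((-1 ⊗ -5) ⊗ (5 ⊗ 2)) = 1

Expand innermost to outermost. Recall ⊕ takes the minimum of its arguments and ⊗ takes their sum. Working out the expression ((-1 ⊗ -5) ⊗ (5 ⊗ 2)) gives 1.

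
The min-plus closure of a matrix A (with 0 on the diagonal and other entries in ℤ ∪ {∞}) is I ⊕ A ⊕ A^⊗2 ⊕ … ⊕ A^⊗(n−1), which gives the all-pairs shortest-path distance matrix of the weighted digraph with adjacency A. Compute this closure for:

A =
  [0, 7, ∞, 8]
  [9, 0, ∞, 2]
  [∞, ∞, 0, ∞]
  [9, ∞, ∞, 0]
Closure =
  [0, 7, ∞, 8]
  [9, 0, ∞, 2]
  [∞, ∞, 0, ∞]
  [9, 16, ∞, 0]

This is the Floyd-Warshall all-pairs shortest-path computation. For each intermediate vertex k = 0, 1, …, 3, update dist[i][j] ← min(dist[i][j], dist[i][k] + dist[k][j]). The final matrix gives, for each (i, j), the minimum total weight of any directed path from i to j (possibly empty when i = j).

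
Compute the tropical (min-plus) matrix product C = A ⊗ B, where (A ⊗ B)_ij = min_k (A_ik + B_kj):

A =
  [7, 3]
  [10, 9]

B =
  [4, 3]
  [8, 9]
A ⊗ B =
  [11, 10]
  [14, 13]

Apply the min-plus product entry-by-entry:
  C[0][0] = min over k of (A[0][0] + B[0][0] = 7 + 4 = 11, A[0][1] + B[1][0] = 3 + 8 = 11) = 11 (attained at k = 0)
  C[0][1] = min over k of (A[0][0] + B[0][1] = 7 + 3 = 10, A[0][1] + B[1][1] = 3 + 9 = 12) = 10 (attained at k = 0)
  C[1][0] = min over k of (A[1][0] + B[0][0] = 10 + 4 = 14, A[1][1] + B[1][0] = 9 + 8 = 17) = 14 (attained at k = 0)
  C[1][1] = min over k of (A[1][0] + B[0][1] = 10 + 3 = 13, A[1][1] + B[1][1] = 9 + 9 = 18) = 13 (attained at k = 0)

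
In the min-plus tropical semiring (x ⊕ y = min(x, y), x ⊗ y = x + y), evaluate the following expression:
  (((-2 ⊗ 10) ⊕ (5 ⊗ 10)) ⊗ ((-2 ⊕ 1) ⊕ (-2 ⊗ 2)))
(((-2 ⊗ 10) ⊕ (5 ⊗ 10)) ⊗ ((-2 ⊕ 1) ⊕ (-2 ⊗ 2))) = 6

Expand innermost to outermost. Recall ⊕ takes the minimum of its arguments and ⊗ takes their sum. Working out the expression (((-2 ⊗ 10) ⊕ (5 ⊗ 10)) ⊗ ((-2 ⊕ 1) ⊕ (-2 ⊗ 2))) gives 6.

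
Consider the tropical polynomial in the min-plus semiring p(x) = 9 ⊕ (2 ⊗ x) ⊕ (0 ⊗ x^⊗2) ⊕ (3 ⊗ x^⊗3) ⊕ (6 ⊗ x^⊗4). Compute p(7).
p(7) = 9

A tropical monomial a ⊗ x^⊗i evaluates to a + i · x. Evaluating each term at x = 7:
  Term 0 contributes 9 + 0 · 7 = 9
  Term 1 contributes 2 + 1 · 7 = 9
  Term 2 contributes 0 + 2 · 7 = 14
  Term 3 contributes 3 + 3 · 7 = 24
  Term 4 contributes 6 + 4 · 7 = 34
p(7) = ⊕ of these = min[9, 9, 14, 24, 34] = 9.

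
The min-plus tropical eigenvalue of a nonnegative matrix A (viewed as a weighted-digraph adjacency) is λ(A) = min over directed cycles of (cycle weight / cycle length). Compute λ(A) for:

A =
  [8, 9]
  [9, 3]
λ(A) = 3

Enumerate directed cycles and compute their means (weight / length). Sample:
  cycle 0 → 0: weight = 8, length = 1, mean = 8/1 ≈ 8.000
  cycle 1 → 1: weight = 3, length = 1, mean = 3/1 ≈ 3.000
  cycle 0 → 1 → 0: weight = 18, length = 2, mean = 18/2 ≈ 9.000
  cycle 1 → 0 → 1: weight = 18, length = 2, mean = 18/2 ≈ 9.000
Minimum mean = 3.000, attained e.g. along the cycle 1 → 1 with weight 3 and length 1. So λ(A) = 3/1 = 3.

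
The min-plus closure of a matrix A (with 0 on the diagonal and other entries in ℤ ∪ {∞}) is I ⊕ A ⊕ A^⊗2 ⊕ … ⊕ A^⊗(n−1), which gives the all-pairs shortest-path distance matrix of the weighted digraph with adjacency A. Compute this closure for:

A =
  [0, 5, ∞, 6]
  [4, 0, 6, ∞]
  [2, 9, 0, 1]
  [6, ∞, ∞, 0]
Closure =
  [0, 5, 11, 6]
  [4, 0, 6, 7]
  [2, 7, 0, 1]
  [6, 11, 17, 0]

This is the Floyd-Warshall all-pairs shortest-path computation. For each intermediate vertex k = 0, 1, …, 3, update dist[i][j] ← min(dist[i][j], dist[i][k] + dist[k][j]). The final matrix gives, for each (i, j), the minimum total weight of any directed path from i to j (possibly empty when i = j).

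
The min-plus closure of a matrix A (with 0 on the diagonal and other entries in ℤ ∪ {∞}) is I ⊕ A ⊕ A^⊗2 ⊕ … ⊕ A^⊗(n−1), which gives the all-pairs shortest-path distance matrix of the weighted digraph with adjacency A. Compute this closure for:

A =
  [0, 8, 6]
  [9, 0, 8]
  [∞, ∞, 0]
Closure =
  [0, 8, 6]
  [9, 0, 8]
  [∞, ∞, 0]

This is the Floyd-Warshall all-pairs shortest-path computation. For each intermediate vertex k = 0, 1, …, 2, update dist[i][j] ← min(dist[i][j], dist[i][k] + dist[k][j]). The final matrix gives, for each (i, j), the minimum total weight of any directed path from i to j (possibly empty when i = j).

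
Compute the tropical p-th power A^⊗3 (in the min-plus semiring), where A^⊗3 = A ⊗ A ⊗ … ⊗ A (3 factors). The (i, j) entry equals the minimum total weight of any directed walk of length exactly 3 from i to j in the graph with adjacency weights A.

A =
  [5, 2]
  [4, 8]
A^⊗3 =
  [11, 8]
  [10, 11]

Each entry (A^⊗3)_ij equals the minimum over all length-3 walks i = v_0 → v_1 → … → v_3 = j of Σ_t A[v_t][v_{t+1}]. For example, for (i, j) = (0, 1) we minimise over 4 possible intermediate vertex sequences; the minimum is 8, attained along the walk 0 → 1 → 0 → 1.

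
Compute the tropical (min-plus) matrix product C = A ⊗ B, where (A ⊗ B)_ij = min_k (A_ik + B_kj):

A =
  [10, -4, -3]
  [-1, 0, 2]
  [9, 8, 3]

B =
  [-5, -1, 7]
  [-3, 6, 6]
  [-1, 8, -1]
A ⊗ B =
  [-7, 2, -4]
  [-6, -2, 1]
  [2, 8, 2]

Apply the min-plus product entry-by-entry:
  C[0][0] = min over k of (A[0][0] + B[0][0] = 10 + -5 = 5, A[0][1] + B[1][0] = -4 + -3 = -7, A[0][2] + B[2][0] = -3 + -1 = -4) = -7 (attained at k = 1)
  C[0][1] = min over k of (A[0][0] + B[0][1] = 10 + -1 = 9, A[0][1] + B[1][1] = -4 + 6 = 2, A[0][2] + B[2][1] = -3 + 8 = 5) = 2 (attained at k = 1)
  C[0][2] = min over k of (A[0][0] + B[0][2] = 10 + 7 = 17, A[0][1] + B[1][2] = -4 + 6 = 2, A[0][2] + B[2][2] = -3 + -1 = -4) = -4 (attained at k = 2)
  C[1][0] = min over k of (A[1][0] + B[0][0] = -1 + -5 = -6, A[1][1] + B[1][0] = 0 + -3 = -3, A[1][2] + B[2][0] = 2 + -1 = 1) = -6 (attained at k = 0)
  C[1][1] = min over k of (A[1][0] + B[0][1] = -1 + -1 = -2, A[1][1] + B[1][1] = 0 + 6 = 6, A[1][2] + B[2][1] = 2 + 8 = 10) = -2 (attained at k = 0)
  C[1][2] = min over k of (A[1][0] + B[0][2] = -1 + 7 = 6, A[1][1] + B[1][2] = 0 + 6 = 6, A[1][2] + B[2][2] = 2 + -1 = 1) = 1 (attained at k = 2)
  C[2][0] = min over k of (A[2][0] + B[0][0] = 9 + -5 = 4, A[2][1] + B[1][0] = 8 + -3 = 5, A[2][2] + B[2][0] = 3 + -1 = 2) = 2 (attained at k = 2)
  C[2][1] = min over k of (A[2][0] + B[0][1] = 9 + -1 = 8, A[2][1] + B[1][1] = 8 + 6 = 14, A[2][2] + B[2][1] = 3 + 8 = 11) = 8 (attained at k = 0)
  C[2][2] = min over k of (A[2][0] + B[0][2] = 9 + 7 = 16, A[2][1] + B[1][2] = 8 + 6 = 14, A[2][2] + B[2][2] = 3 + -1 = 2) = 2 (attained at k = 2)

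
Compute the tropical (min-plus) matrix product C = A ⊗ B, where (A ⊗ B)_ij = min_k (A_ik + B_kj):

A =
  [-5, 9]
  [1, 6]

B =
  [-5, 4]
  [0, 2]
A ⊗ B =
  [-10, -1]
  [-4, 5]

Apply the min-plus product entry-by-entry:
  C[0][0] = min over k of (A[0][0] + B[0][0] = -5 + -5 = -10, A[0][1] + B[1][0] = 9 + 0 = 9) = -10 (attained at k = 0)
  C[0][1] = min over k of (A[0][0] + B[0][1] = -5 + 4 = -1, A[0][1] + B[1][1] = 9 + 2 = 11) = -1 (attained at k = 0)
  C[1][0] = min over k of (A[1][0] + B[0][0] = 1 + -5 = -4, A[1][1] + B[1][0] = 6 + 0 = 6) = -4 (attained at k = 0)
  C[1][1] = min over k of (A[1][0] + B[0][1] = 1 + 4 = 5, A[1][1] + B[1][1] = 6 + 2 = 8) = 5 (attained at k = 0)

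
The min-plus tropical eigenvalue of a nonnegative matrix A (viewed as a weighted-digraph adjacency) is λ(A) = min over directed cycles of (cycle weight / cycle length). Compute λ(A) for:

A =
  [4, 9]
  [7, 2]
λ(A) = 2

Enumerate directed cycles and compute their means (weight / length). Sample:
  cycle 0 → 0: weight = 4, length = 1, mean = 4/1 ≈ 4.000
  cycle 1 → 1: weight = 2, length = 1, mean = 2/1 ≈ 2.000
  cycle 0 → 1 → 0: weight = 16, length = 2, mean = 16/2 ≈ 8.000
  cycle 1 → 0 → 1: weight = 16, length = 2, mean = 16/2 ≈ 8.000
Minimum mean = 2.000, attained e.g. along the cycle 1 → 1 with weight 2 and length 1. So λ(A) = 2/1 = 2.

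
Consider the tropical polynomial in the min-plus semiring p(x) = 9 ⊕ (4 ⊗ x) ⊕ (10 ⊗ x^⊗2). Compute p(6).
p(6) = 9

A tropical monomial a ⊗ x^⊗i evaluates to a + i · x. Evaluating each term at x = 6:
  Term 0 contributes 9 + 0 · 6 = 9
  Term 1 contributes 4 + 1 · 6 = 10
  Term 2 contributes 10 + 2 · 6 = 22
p(6) = ⊕ of these = min[9, 10, 22] = 9.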